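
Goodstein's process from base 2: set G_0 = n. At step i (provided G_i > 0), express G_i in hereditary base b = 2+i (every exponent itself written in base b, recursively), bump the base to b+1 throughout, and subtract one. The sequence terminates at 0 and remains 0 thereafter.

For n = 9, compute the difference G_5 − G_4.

G_0=9  [base 2] 2^(2 + 1) + 1  →[2↦3]→  3^(3 + 1) + 1 = 82  −1 ⇒ G_1=81
G_1=81  [base 3] 3^(3 + 1)  →[3↦4]→  4^(4 + 1) = 1024  −1 ⇒ G_2=1023
G_2=1023  [base 4] 3·4^4 + 3·4^3 + 3·4^2 + 3·4 + 3  →[4↦5]→  3·5^5 + 3·5^3 + 3·5^2 + 3·5 + 3 = 9843  −1 ⇒ G_3=9842
G_3=9842  [base 5] 3·5^5 + 3·5^3 + 3·5^2 + 3·5 + 2  →[5↦6]→  3·6^6 + 3·6^3 + 3·6^2 + 3·6 + 2 = 140744  −1 ⇒ G_4=140743
G_4=140743  [base 6] 3·6^6 + 3·6^3 + 3·6^2 + 3·6 + 1  →[6↦7]→  3·7^7 + 3·7^3 + 3·7^2 + 3·7 + 1 = 2471827  −1 ⇒ G_5=2471826

2331083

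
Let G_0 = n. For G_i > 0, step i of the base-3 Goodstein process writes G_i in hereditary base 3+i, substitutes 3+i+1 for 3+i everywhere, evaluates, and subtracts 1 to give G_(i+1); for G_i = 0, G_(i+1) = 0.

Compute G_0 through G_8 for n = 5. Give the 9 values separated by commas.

5, 5, 5, 5, 4, 3, 2, 1, 0

i=0: 5 = 3 + 2 (b=3); 3→4: 4 + 2 = 6; 6−1 = 5
i=1: 5 = 4 + 1 (b=4); 4→5: 5 + 1 = 6; 6−1 = 5
i=2: 5 = 5 (b=5); 5→6: 6 = 6; 6−1 = 5
i=3: 5 = 5 (b=6); 6→7: 5 = 5; 5−1 = 4
i=4: 4 = 4 (b=7); 7→8: 4 = 4; 4−1 = 3
i=5: 3 = 3 (b=8); 8→9: 3 = 3; 3−1 = 2
i=6: 2 = 2 (b=9); 9→10: 2 = 2; 2−1 = 1
i=7: 1 = 1 (b=10); 10→11: 1 = 1; 1−1 = 0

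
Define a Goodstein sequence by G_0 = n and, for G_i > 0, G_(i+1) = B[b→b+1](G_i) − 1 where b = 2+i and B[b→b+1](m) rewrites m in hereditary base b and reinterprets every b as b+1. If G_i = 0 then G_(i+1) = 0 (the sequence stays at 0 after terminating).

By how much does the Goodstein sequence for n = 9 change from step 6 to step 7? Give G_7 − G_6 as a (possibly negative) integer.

1111930522

step 0: 9 = 2^(2 + 1) + 1; sub 3 for 2: 3^(3 + 1) + 1; = 82; G_1 = 82−1 = 81
step 1: 81 = 3^(3 + 1); sub 4 for 3: 4^(4 + 1); = 1024; G_2 = 1024−1 = 1023
step 2: 1023 = 3·4^4 + 3·4^3 + 3·4^2 + 3·4 + 3; sub 5 for 4: 3·5^5 + 3·5^3 + 3·5^2 + 3·5 + 3; = 9843; G_3 = 9843−1 = 9842
step 3: 9842 = 3·5^5 + 3·5^3 + 3·5^2 + 3·5 + 2; sub 6 for 5: 3·6^6 + 3·6^3 + 3·6^2 + 3·6 + 2; = 140744; G_4 = 140744−1 = 140743
step 4: 140743 = 3·6^6 + 3·6^3 + 3·6^2 + 3·6 + 1; sub 7 for 6: 3·7^7 + 3·7^3 + 3·7^2 + 3·7 + 1; = 2471827; G_5 = 2471827−1 = 2471826
step 5: 2471826 = 3·7^7 + 3·7^3 + 3·7^2 + 3·7; sub 8 for 7: 3·8^8 + 3·8^3 + 3·8^2 + 3·8; = 50333400; G_6 = 50333400−1 = 50333399
step 6: 50333399 = 3·8^8 + 3·8^3 + 3·8^2 + 2·8 + 7; sub 9 for 8: 3·9^9 + 3·9^3 + 3·9^2 + 2·9 + 7; = 1162263922; G_7 = 1162263922−1 = 1162263921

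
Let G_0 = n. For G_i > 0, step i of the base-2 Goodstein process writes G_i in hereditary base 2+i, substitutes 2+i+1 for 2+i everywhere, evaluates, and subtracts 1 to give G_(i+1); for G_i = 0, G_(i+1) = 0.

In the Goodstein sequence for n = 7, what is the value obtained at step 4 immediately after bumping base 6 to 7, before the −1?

823544

7 —HB2→ 2^2 + 2 + 1 —bump→ 3^3 + 3 + 1 = 31 —(−1)→ 30
30 —HB3→ 3^3 + 3 —bump→ 4^4 + 4 = 260 —(−1)→ 259
259 —HB4→ 4^4 + 3 —bump→ 5^5 + 3 = 3128 —(−1)→ 3127
3127 —HB5→ 5^5 + 2 —bump→ 6^6 + 2 = 46658 —(−1)→ 46657
46657 —HB6→ 6^6 + 1 —bump→ 7^7 + 1 = 823544 —(−1)→ 823543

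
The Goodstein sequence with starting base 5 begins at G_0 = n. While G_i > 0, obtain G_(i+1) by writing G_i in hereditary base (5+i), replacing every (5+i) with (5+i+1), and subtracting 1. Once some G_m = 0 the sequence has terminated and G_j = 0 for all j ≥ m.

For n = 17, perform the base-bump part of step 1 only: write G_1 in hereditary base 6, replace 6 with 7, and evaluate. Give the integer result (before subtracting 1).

17 —HB5→ 3·5 + 2 —bump→ 3·6 + 2 = 20 —(−1)→ 19
19 —HB6→ 3·6 + 1 —bump→ 3·7 + 1 = 22 —(−1)→ 21

22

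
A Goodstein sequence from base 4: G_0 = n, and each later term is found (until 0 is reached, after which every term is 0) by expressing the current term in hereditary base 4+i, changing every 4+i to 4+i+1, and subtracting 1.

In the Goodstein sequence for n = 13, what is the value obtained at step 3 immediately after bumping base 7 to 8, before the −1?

step 0: 13 = 3·4 + 1; sub 5 for 4: 3·5 + 1; = 16; G_1 = 16−1 = 15
step 1: 15 = 3·5; sub 6 for 5: 3·6; = 18; G_2 = 18−1 = 17
step 2: 17 = 2·6 + 5; sub 7 for 6: 2·7 + 5; = 19; G_3 = 19−1 = 18
step 3: 18 = 2·7 + 4; sub 8 for 7: 2·8 + 4; = 20; G_4 = 20−1 = 19

20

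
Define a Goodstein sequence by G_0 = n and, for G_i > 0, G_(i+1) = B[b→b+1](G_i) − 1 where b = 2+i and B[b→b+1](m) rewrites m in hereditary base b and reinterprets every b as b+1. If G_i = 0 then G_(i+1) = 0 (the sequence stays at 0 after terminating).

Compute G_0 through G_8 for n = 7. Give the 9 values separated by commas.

(0) 7|_2 = 2^2 + 2 + 1 ↦ 3^3 + 3 + 1|_3 = 31 ⇒ 30
(1) 30|_3 = 3^3 + 3 ↦ 4^4 + 4|_4 = 260 ⇒ 259
(2) 259|_4 = 4^4 + 3 ↦ 5^5 + 3|_5 = 3128 ⇒ 3127
(3) 3127|_5 = 5^5 + 2 ↦ 6^6 + 2|_6 = 46658 ⇒ 46657
(4) 46657|_6 = 6^6 + 1 ↦ 7^7 + 1|_7 = 823544 ⇒ 823543
(5) 823543|_7 = 7^7 ↦ 8^8|_8 = 16777216 ⇒ 16777215
(6) 16777215|_8 = 7·8^7 + 7·8^6 + 7·8^5 + 7·8^4 + 7·8^3 + 7·8^2 + 7·8 + 7 ↦ 7·9^7 + 7·9^6 + 7·9^5 + 7·9^4 + 7·9^3 + 7·9^2 + 7·9 + 7|_9 = 37665880 ⇒ 37665879
(7) 37665879|_9 = 7·9^7 + 7·9^6 + 7·9^5 + 7·9^4 + 7·9^3 + 7·9^2 + 7·9 + 6 ↦ 7·10^7 + 7·10^6 + 7·10^5 + 7·10^4 + 7·10^3 + 7·10^2 + 7·10 + 6|_10 = 77777776 ⇒ 77777775

7, 30, 259, 3127, 46657, 823543, 16777215, 37665879, 77777775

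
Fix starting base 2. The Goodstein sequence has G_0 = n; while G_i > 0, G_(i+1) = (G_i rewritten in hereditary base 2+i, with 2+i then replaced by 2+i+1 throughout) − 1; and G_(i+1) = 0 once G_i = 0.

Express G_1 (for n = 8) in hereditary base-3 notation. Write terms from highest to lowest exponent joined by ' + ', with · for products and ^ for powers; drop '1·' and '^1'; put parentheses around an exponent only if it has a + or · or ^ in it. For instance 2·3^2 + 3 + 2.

step 0: 8 = 2^(2 + 1); sub 3 for 2: 3^(3 + 1); = 81; G_1 = 81−1 = 80
step 1: 80 = 2·3^3 + 2·3^2 + 2·3 + 2; sub 4 for 3: 2·4^4 + 2·4^2 + 2·4 + 2; = 554; G_2 = 554−1 = 553

2·3^3 + 2·3^2 + 2·3 + 2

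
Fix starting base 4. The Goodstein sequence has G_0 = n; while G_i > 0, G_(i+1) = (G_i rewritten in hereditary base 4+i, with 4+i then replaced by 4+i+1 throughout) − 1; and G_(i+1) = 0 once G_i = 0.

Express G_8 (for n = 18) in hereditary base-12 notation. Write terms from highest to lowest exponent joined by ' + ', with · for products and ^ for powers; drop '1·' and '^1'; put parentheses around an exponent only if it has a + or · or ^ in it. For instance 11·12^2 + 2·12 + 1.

G_0 = 18. HB_4(18) = 4^2 + 2. Bump = 27. G_1 = 26.
G_1 = 26. HB_5(26) = 5^2 + 1. Bump = 37. G_2 = 36.
G_2 = 36. HB_6(36) = 6^2. Bump = 49. G_3 = 48.
G_3 = 48. HB_7(48) = 6·7 + 6. Bump = 54. G_4 = 53.
G_4 = 53. HB_8(53) = 6·8 + 5. Bump = 59. G_5 = 58.
G_5 = 58. HB_9(58) = 6·9 + 4. Bump = 64. G_6 = 63.
G_6 = 63. HB_10(63) = 6·10 + 3. Bump = 69. G_7 = 68.
G_7 = 68. HB_11(68) = 6·11 + 2. Bump = 74. G_8 = 73.
G_8 = 73. HB_12(73) = 6·12 + 1. Bump = 79. G_9 = 78.

6·12 + 1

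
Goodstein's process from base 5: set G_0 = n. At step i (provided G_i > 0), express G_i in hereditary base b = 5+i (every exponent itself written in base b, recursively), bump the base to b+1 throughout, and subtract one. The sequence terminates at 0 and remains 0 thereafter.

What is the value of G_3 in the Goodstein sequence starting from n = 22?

22 —HB5→ 4·5 + 2 —bump→ 4·6 + 2 = 26 —(−1)→ 25
25 —HB6→ 4·6 + 1 —bump→ 4·7 + 1 = 29 —(−1)→ 28
28 —HB7→ 4·7 —bump→ 4·8 = 32 —(−1)→ 31
31 —HB8→ 3·8 + 7 —bump→ 3·9 + 7 = 34 —(−1)→ 33

31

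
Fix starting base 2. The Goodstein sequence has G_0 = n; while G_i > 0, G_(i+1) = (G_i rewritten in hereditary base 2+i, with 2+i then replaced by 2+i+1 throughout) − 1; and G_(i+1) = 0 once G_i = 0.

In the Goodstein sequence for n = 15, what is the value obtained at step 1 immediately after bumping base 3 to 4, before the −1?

G_0 = 15. HB_2(15) = 2^(2 + 1) + 2^2 + 2 + 1. Bump = 112. G_1 = 111.
G_1 = 111. HB_3(111) = 3^(3 + 1) + 3^3 + 3. Bump = 1284. G_2 = 1283.

1284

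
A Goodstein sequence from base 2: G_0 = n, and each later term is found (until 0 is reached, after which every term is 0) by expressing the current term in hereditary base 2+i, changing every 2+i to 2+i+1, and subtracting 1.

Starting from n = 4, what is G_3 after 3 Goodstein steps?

60

i=0: 4 = 2^2 (b=2); 2→3: 3^3 = 27; 27−1 = 26
i=1: 26 = 2·3^2 + 2·3 + 2 (b=3); 3→4: 2·4^2 + 2·4 + 2 = 42; 42−1 = 41
i=2: 41 = 2·4^2 + 2·4 + 1 (b=4); 4→5: 2·5^2 + 2·5 + 1 = 61; 61−1 = 60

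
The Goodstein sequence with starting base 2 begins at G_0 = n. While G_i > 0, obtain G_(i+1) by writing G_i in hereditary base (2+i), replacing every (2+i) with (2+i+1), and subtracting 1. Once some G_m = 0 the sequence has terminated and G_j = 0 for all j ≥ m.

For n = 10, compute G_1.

G_0=10  [base 2] 2^(2 + 1) + 2  →[2↦3]→  3^(3 + 1) + 3 = 84  −1 ⇒ G_1=83
G_1=83  [base 3] 3^(3 + 1) + 2  →[3↦4]→  4^(4 + 1) + 2 = 1026  −1 ⇒ G_2=1025

83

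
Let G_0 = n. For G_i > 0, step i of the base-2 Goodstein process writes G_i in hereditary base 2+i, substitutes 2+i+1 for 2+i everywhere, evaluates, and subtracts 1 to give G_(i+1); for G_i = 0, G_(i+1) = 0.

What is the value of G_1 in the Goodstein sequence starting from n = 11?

84

G_0 = 11. HB_2(11) = 2^(2 + 1) + 2 + 1. Bump = 85. G_1 = 84.
G_1 = 84. HB_3(84) = 3^(3 + 1) + 3. Bump = 1028. G_2 = 1027.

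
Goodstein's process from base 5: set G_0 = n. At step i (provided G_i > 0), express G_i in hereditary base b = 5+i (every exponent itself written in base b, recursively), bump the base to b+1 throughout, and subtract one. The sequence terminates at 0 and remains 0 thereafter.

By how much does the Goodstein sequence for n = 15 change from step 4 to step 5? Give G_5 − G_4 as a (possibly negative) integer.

1

i=0: 15 = 3·5 (b=5); 5→6: 3·6 = 18; 18−1 = 17
i=1: 17 = 2·6 + 5 (b=6); 6→7: 2·7 + 5 = 19; 19−1 = 18
i=2: 18 = 2·7 + 4 (b=7); 7→8: 2·8 + 4 = 20; 20−1 = 19
i=3: 19 = 2·8 + 3 (b=8); 8→9: 2·9 + 3 = 21; 21−1 = 20
i=4: 20 = 2·9 + 2 (b=9); 9→10: 2·10 + 2 = 22; 22−1 = 21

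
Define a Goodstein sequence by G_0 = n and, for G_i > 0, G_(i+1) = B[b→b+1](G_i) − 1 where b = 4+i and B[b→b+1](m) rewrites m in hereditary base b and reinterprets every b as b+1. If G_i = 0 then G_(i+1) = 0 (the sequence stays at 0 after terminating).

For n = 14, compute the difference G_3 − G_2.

14 —HB4→ 3·4 + 2 —bump→ 3·5 + 2 = 17 —(−1)→ 16
16 —HB5→ 3·5 + 1 —bump→ 3·6 + 1 = 19 —(−1)→ 18
18 —HB6→ 3·6 —bump→ 3·7 = 21 —(−1)→ 20

2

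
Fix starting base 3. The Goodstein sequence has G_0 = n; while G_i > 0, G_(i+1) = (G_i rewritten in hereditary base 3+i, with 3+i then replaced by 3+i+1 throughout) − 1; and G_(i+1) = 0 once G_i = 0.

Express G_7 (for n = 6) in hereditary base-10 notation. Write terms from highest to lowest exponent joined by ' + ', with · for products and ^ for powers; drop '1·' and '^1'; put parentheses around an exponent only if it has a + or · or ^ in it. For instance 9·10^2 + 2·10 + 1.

5

G_0=6  [base 3] 2·3  →[3↦4]→  2·4 = 8  −1 ⇒ G_1=7
G_1=7  [base 4] 4 + 3  →[4↦5]→  5 + 3 = 8  −1 ⇒ G_2=7
G_2=7  [base 5] 5 + 2  →[5↦6]→  6 + 2 = 8  −1 ⇒ G_3=7
G_3=7  [base 6] 6 + 1  →[6↦7]→  7 + 1 = 8  −1 ⇒ G_4=7
G_4=7  [base 7] 7  →[7↦8]→  8 = 8  −1 ⇒ G_5=7
G_5=7  [base 8] 7  →[8↦9]→  7 = 7  −1 ⇒ G_6=6
G_6=6  [base 9] 6  →[9↦10]→  6 = 6  −1 ⇒ G_7=5
G_7=5  [base 10] 5  →[10↦11]→  5 = 5  −1 ⇒ G_8=4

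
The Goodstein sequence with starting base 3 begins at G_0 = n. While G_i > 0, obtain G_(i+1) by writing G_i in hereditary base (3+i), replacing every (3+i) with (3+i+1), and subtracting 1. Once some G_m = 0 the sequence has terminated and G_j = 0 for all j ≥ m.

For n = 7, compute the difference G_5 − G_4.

0

G_0=7  [base 3] 2·3 + 1  →[3↦4]→  2·4 + 1 = 9  −1 ⇒ G_1=8
G_1=8  [base 4] 2·4  →[4↦5]→  2·5 = 10  −1 ⇒ G_2=9
G_2=9  [base 5] 5 + 4  →[5↦6]→  6 + 4 = 10  −1 ⇒ G_3=9
G_3=9  [base 6] 6 + 3  →[6↦7]→  7 + 3 = 10  −1 ⇒ G_4=9
G_4=9  [base 7] 7 + 2  →[7↦8]→  8 + 2 = 10  −1 ⇒ G_5=9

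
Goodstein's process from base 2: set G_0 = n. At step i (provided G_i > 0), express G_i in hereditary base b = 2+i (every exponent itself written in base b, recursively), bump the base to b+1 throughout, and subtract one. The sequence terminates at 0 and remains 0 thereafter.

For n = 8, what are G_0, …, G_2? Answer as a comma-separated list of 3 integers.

8, 80, 553

(0) 8|_2 = 2^(2 + 1) ↦ 3^(3 + 1)|_3 = 81 ⇒ 80
(1) 80|_3 = 2·3^3 + 2·3^2 + 2·3 + 2 ↦ 2·4^4 + 2·4^2 + 2·4 + 2|_4 = 554 ⇒ 553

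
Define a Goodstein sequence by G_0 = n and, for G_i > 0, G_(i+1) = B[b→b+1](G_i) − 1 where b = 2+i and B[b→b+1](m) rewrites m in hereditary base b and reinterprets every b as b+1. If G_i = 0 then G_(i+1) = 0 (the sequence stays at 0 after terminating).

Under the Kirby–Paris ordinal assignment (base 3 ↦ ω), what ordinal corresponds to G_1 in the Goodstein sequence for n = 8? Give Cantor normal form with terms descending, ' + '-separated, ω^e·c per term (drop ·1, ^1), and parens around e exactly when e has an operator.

ω^ω·2 + ω^2·2 + ω·2 + 2

G_0=8  [base 2] 2^(2 + 1)  →[2↦3]→  3^(3 + 1) = 81  −1 ⇒ G_1=80
G_1=80  [base 3] 2·3^3 + 2·3^2 + 2·3 + 2  →[3↦4]→  2·4^4 + 2·4^2 + 2·4 + 2 = 554  −1 ⇒ G_2=553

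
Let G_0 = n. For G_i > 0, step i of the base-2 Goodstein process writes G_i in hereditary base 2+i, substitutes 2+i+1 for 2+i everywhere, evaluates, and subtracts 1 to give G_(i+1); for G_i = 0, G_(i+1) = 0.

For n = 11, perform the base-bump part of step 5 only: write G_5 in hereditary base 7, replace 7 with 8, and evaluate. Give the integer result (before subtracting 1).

134217728

i=0: 11 = 2^(2 + 1) + 2 + 1 (b=2); 2→3: 3^(3 + 1) + 3 + 1 = 85; 85−1 = 84
i=1: 84 = 3^(3 + 1) + 3 (b=3); 3→4: 4^(4 + 1) + 4 = 1028; 1028−1 = 1027
i=2: 1027 = 4^(4 + 1) + 3 (b=4); 4→5: 5^(5 + 1) + 3 = 15628; 15628−1 = 15627
i=3: 15627 = 5^(5 + 1) + 2 (b=5); 5→6: 6^(6 + 1) + 2 = 279938; 279938−1 = 279937
i=4: 279937 = 6^(6 + 1) + 1 (b=6); 6→7: 7^(7 + 1) + 1 = 5764802; 5764802−1 = 5764801
i=5: 5764801 = 7^(7 + 1) (b=7); 7→8: 8^(8 + 1) = 134217728; 134217728−1 = 134217727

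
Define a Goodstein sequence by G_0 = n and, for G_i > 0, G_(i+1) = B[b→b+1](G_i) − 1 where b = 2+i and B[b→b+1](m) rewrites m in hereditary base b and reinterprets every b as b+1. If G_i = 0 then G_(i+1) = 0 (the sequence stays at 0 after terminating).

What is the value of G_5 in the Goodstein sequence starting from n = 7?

823543

[0] 7 ≡ 2^2 + 2 + 1 (base 2). Lift 3: 31. −1: 30.
[1] 30 ≡ 3^3 + 3 (base 3). Lift 4: 260. −1: 259.
[2] 259 ≡ 4^4 + 3 (base 4). Lift 5: 3128. −1: 3127.
[3] 3127 ≡ 5^5 + 2 (base 5). Lift 6: 46658. −1: 46657.
[4] 46657 ≡ 6^6 + 1 (base 6). Lift 7: 823544. −1: 823543.
[5] 823543 ≡ 7^7 (base 7). Lift 8: 16777216. −1: 16777215.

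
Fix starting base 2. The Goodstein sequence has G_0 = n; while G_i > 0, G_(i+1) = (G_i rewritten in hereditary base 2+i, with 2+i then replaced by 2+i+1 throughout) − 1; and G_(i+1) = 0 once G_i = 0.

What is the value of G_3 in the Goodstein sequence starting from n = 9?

9842

9 —HB2→ 2^(2 + 1) + 1 —bump→ 3^(3 + 1) + 1 = 82 —(−1)→ 81
81 —HB3→ 3^(3 + 1) —bump→ 4^(4 + 1) = 1024 —(−1)→ 1023
1023 —HB4→ 3·4^4 + 3·4^3 + 3·4^2 + 3·4 + 3 —bump→ 3·5^5 + 3·5^3 + 3·5^2 + 3·5 + 3 = 9843 —(−1)→ 9842
9842 —HB5→ 3·5^5 + 3·5^3 + 3·5^2 + 3·5 + 2 —bump→ 3·6^6 + 3·6^3 + 3·6^2 + 3·6 + 2 = 140744 —(−1)→ 140743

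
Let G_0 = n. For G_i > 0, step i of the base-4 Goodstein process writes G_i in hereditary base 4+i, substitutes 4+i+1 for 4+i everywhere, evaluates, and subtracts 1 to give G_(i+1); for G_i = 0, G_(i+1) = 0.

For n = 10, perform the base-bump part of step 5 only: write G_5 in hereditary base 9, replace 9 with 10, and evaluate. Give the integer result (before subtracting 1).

G_0=10  [base 4] 2·4 + 2  →[4↦5]→  2·5 + 2 = 12  −1 ⇒ G_1=11
G_1=11  [base 5] 2·5 + 1  →[5↦6]→  2·6 + 1 = 13  −1 ⇒ G_2=12
G_2=12  [base 6] 2·6  →[6↦7]→  2·7 = 14  −1 ⇒ G_3=13
G_3=13  [base 7] 7 + 6  →[7↦8]→  8 + 6 = 14  −1 ⇒ G_4=13
G_4=13  [base 8] 8 + 5  →[8↦9]→  9 + 5 = 14  −1 ⇒ G_5=13

14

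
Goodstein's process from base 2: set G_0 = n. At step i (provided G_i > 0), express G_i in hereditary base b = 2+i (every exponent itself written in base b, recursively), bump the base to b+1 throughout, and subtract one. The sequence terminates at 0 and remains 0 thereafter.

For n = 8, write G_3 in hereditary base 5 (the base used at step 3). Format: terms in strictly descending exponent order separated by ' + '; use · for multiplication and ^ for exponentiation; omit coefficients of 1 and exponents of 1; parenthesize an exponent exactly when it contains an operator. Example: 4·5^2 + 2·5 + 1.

2·5^5 + 2·5^2 + 2·5

G_0=8  [base 2] 2^(2 + 1)  →[2↦3]→  3^(3 + 1) = 81  −1 ⇒ G_1=80
G_1=80  [base 3] 2·3^3 + 2·3^2 + 2·3 + 2  →[3↦4]→  2·4^4 + 2·4^2 + 2·4 + 2 = 554  −1 ⇒ G_2=553
G_2=553  [base 4] 2·4^4 + 2·4^2 + 2·4 + 1  →[4↦5]→  2·5^5 + 2·5^2 + 2·5 + 1 = 6311  −1 ⇒ G_3=6310
G_3=6310  [base 5] 2·5^5 + 2·5^2 + 2·5  →[5↦6]→  2·6^6 + 2·6^2 + 2·6 = 93396  −1 ⇒ G_4=93395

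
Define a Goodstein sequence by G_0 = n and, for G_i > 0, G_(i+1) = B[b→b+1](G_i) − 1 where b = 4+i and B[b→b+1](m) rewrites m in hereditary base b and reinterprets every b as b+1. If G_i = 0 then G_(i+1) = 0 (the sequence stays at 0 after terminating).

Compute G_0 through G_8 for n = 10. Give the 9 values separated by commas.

G_0=10  [base 4] 2·4 + 2  →[4↦5]→  2·5 + 2 = 12  −1 ⇒ G_1=11
G_1=11  [base 5] 2·5 + 1  →[5↦6]→  2·6 + 1 = 13  −1 ⇒ G_2=12
G_2=12  [base 6] 2·6  →[6↦7]→  2·7 = 14  −1 ⇒ G_3=13
G_3=13  [base 7] 7 + 6  →[7↦8]→  8 + 6 = 14  −1 ⇒ G_4=13
G_4=13  [base 8] 8 + 5  →[8↦9]→  9 + 5 = 14  −1 ⇒ G_5=13
G_5=13  [base 9] 9 + 4  →[9↦10]→  10 + 4 = 14  −1 ⇒ G_6=13
G_6=13  [base 10] 10 + 3  →[10↦11]→  11 + 3 = 14  −1 ⇒ G_7=13
G_7=13  [base 11] 11 + 2  →[11↦12]→  12 + 2 = 14  −1 ⇒ G_8=13

10, 11, 12, 13, 13, 13, 13, 13, 13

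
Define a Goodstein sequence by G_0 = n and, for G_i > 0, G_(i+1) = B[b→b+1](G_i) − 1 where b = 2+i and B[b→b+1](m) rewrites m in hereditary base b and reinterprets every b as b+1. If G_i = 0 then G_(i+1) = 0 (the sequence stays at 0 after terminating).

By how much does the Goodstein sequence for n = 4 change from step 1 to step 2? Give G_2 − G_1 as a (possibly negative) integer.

(0) 4|_2 = 2^2 ↦ 3^3|_3 = 27 ⇒ 26
(1) 26|_3 = 2·3^2 + 2·3 + 2 ↦ 2·4^2 + 2·4 + 2|_4 = 42 ⇒ 41

15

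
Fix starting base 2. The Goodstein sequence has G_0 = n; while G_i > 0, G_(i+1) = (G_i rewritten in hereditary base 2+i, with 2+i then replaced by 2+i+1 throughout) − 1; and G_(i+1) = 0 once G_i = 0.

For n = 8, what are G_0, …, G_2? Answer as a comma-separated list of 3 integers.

8, 80, 553

i=0: 8 = 2^(2 + 1) (b=2); 2→3: 3^(3 + 1) = 81; 81−1 = 80
i=1: 80 = 2·3^3 + 2·3^2 + 2·3 + 2 (b=3); 3→4: 2·4^4 + 2·4^2 + 2·4 + 2 = 554; 554−1 = 553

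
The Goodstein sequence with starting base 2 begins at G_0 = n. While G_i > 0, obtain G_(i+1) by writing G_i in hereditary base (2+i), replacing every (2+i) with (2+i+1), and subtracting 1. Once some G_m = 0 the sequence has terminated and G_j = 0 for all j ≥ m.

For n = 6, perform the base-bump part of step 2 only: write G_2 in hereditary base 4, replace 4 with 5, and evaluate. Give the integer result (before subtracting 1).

3126

[0] 6 ≡ 2^2 + 2 (base 2). Lift 3: 30. −1: 29.
[1] 29 ≡ 3^3 + 2 (base 3). Lift 4: 258. −1: 257.
[2] 257 ≡ 4^4 + 1 (base 4). Lift 5: 3126. −1: 3125.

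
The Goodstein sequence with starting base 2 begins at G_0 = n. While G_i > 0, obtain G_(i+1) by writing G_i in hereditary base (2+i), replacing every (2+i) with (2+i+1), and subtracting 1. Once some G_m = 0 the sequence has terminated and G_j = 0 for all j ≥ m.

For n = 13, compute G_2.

13 —HB2→ 2^(2 + 1) + 2^2 + 1 —bump→ 3^(3 + 1) + 3^3 + 1 = 109 —(−1)→ 108
108 —HB3→ 3^(3 + 1) + 3^3 —bump→ 4^(4 + 1) + 4^4 = 1280 —(−1)→ 1279

1279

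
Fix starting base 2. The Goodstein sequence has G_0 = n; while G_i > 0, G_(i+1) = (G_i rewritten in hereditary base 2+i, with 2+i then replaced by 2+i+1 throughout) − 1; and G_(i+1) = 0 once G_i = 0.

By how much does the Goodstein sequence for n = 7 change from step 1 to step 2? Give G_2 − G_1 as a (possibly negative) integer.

i=0: 7 = 2^2 + 2 + 1 (b=2); 2→3: 3^3 + 3 + 1 = 31; 31−1 = 30
i=1: 30 = 3^3 + 3 (b=3); 3→4: 4^4 + 4 = 260; 260−1 = 259

229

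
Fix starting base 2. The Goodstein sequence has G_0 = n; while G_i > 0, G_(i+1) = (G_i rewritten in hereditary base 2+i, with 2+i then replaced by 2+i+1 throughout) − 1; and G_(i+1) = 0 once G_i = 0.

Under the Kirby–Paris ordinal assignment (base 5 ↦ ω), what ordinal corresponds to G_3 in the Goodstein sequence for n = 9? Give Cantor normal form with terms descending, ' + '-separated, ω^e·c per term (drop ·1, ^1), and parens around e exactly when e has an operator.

ω^ω·3 + ω^3·3 + ω^2·3 + ω·3 + 2

[0] 9 ≡ 2^(2 + 1) + 1 (base 2). Lift 3: 82. −1: 81.
[1] 81 ≡ 3^(3 + 1) (base 3). Lift 4: 1024. −1: 1023.
[2] 1023 ≡ 3·4^4 + 3·4^3 + 3·4^2 + 3·4 + 3 (base 4). Lift 5: 9843. −1: 9842.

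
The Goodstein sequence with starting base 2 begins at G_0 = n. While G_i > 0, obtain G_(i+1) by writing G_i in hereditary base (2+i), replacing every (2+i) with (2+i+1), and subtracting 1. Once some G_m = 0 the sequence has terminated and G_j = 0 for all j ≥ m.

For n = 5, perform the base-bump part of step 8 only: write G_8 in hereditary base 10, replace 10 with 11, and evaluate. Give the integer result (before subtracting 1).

4383

(0) 5|_2 = 2^2 + 1 ↦ 3^3 + 1|_3 = 28 ⇒ 27
(1) 27|_3 = 3^3 ↦ 4^4|_4 = 256 ⇒ 255
(2) 255|_4 = 3·4^3 + 3·4^2 + 3·4 + 3 ↦ 3·5^3 + 3·5^2 + 3·5 + 3|_5 = 468 ⇒ 467
(3) 467|_5 = 3·5^3 + 3·5^2 + 3·5 + 2 ↦ 3·6^3 + 3·6^2 + 3·6 + 2|_6 = 776 ⇒ 775
(4) 775|_6 = 3·6^3 + 3·6^2 + 3·6 + 1 ↦ 3·7^3 + 3·7^2 + 3·7 + 1|_7 = 1198 ⇒ 1197
(5) 1197|_7 = 3·7^3 + 3·7^2 + 3·7 ↦ 3·8^3 + 3·8^2 + 3·8|_8 = 1752 ⇒ 1751
(6) 1751|_8 = 3·8^3 + 3·8^2 + 2·8 + 7 ↦ 3·9^3 + 3·9^2 + 2·9 + 7|_9 = 2455 ⇒ 2454
(7) 2454|_9 = 3·9^3 + 3·9^2 + 2·9 + 6 ↦ 3·10^3 + 3·10^2 + 2·10 + 6|_10 = 3326 ⇒ 3325
(8) 3325|_10 = 3·10^3 + 3·10^2 + 2·10 + 5 ↦ 3·11^3 + 3·11^2 + 2·11 + 5|_11 = 4383 ⇒ 4382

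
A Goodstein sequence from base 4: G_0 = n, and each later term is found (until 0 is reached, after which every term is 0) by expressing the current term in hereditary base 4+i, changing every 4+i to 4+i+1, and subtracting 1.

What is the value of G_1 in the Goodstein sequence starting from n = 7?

(0) 7|_4 = 4 + 3 ↦ 5 + 3|_5 = 8 ⇒ 7
(1) 7|_5 = 5 + 2 ↦ 6 + 2|_6 = 8 ⇒ 7

7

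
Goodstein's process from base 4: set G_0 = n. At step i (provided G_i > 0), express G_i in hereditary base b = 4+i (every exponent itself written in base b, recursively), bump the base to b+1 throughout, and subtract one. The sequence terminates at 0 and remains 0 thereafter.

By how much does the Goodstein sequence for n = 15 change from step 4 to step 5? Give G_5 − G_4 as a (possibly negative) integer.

15 —HB4→ 3·4 + 3 —bump→ 3·5 + 3 = 18 —(−1)→ 17
17 —HB5→ 3·5 + 2 —bump→ 3·6 + 2 = 20 —(−1)→ 19
19 —HB6→ 3·6 + 1 —bump→ 3·7 + 1 = 22 —(−1)→ 21
21 —HB7→ 3·7 —bump→ 3·8 = 24 —(−1)→ 23
23 —HB8→ 2·8 + 7 —bump→ 2·9 + 7 = 25 —(−1)→ 24

1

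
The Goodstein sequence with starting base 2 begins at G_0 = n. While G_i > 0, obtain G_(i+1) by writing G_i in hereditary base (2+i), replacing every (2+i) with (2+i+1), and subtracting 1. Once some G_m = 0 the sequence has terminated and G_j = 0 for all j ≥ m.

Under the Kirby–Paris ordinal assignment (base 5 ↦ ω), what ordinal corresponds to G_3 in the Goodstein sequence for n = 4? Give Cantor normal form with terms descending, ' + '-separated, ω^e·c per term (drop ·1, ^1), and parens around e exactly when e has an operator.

ω^2·2 + ω·2

(0) 4|_2 = 2^2 ↦ 3^3|_3 = 27 ⇒ 26
(1) 26|_3 = 2·3^2 + 2·3 + 2 ↦ 2·4^2 + 2·4 + 2|_4 = 42 ⇒ 41
(2) 41|_4 = 2·4^2 + 2·4 + 1 ↦ 2·5^2 + 2·5 + 1|_5 = 61 ⇒ 60
(3) 60|_5 = 2·5^2 + 2·5 ↦ 2·6^2 + 2·6|_6 = 84 ⇒ 83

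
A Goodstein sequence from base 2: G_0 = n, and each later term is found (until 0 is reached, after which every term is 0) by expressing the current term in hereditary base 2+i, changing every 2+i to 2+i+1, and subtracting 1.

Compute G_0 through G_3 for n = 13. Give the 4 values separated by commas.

(0) 13|_2 = 2^(2 + 1) + 2^2 + 1 ↦ 3^(3 + 1) + 3^3 + 1|_3 = 109 ⇒ 108
(1) 108|_3 = 3^(3 + 1) + 3^3 ↦ 4^(4 + 1) + 4^4|_4 = 1280 ⇒ 1279
(2) 1279|_4 = 4^(4 + 1) + 3·4^3 + 3·4^2 + 3·4 + 3 ↦ 5^(5 + 1) + 3·5^3 + 3·5^2 + 3·5 + 3|_5 = 16093 ⇒ 16092

13, 108, 1279, 16092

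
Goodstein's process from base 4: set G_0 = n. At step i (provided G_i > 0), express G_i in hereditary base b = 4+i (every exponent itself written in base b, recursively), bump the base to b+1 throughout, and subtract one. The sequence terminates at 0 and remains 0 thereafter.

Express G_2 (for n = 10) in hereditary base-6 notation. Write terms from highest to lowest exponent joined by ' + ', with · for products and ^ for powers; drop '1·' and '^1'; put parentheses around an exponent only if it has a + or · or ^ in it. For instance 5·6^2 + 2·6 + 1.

2·6

G_0=10  [base 4] 2·4 + 2  →[4↦5]→  2·5 + 2 = 12  −1 ⇒ G_1=11
G_1=11  [base 5] 2·5 + 1  →[5↦6]→  2·6 + 1 = 13  −1 ⇒ G_2=12
G_2=12  [base 6] 2·6  →[6↦7]→  2·7 = 14  −1 ⇒ G_3=13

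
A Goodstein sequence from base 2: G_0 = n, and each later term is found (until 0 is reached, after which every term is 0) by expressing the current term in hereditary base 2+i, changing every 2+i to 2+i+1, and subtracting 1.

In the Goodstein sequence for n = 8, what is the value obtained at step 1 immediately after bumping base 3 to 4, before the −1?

G_0 = 8. HB_2(8) = 2^(2 + 1). Bump = 81. G_1 = 80.
G_1 = 80. HB_3(80) = 2·3^3 + 2·3^2 + 2·3 + 2. Bump = 554. G_2 = 553.

554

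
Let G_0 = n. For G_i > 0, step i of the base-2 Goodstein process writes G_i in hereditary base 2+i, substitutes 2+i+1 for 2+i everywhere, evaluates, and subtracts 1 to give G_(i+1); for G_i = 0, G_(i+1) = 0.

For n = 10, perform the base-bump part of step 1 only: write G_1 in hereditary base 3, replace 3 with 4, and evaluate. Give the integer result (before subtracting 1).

G_0=10  [base 2] 2^(2 + 1) + 2  →[2↦3]→  3^(3 + 1) + 3 = 84  −1 ⇒ G_1=83
G_1=83  [base 3] 3^(3 + 1) + 2  →[3↦4]→  4^(4 + 1) + 2 = 1026  −1 ⇒ G_2=1025

1026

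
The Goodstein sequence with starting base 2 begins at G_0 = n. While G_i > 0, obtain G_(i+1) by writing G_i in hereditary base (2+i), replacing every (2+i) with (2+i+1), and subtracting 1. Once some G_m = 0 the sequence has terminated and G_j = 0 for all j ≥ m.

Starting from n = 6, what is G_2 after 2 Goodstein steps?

257

step 0: 6 = 2^2 + 2; sub 3 for 2: 3^3 + 3; = 30; G_1 = 30−1 = 29
step 1: 29 = 3^3 + 2; sub 4 for 3: 4^4 + 2; = 258; G_2 = 258−1 = 257
step 2: 257 = 4^4 + 1; sub 5 for 4: 5^5 + 1; = 3126; G_3 = 3126−1 = 3125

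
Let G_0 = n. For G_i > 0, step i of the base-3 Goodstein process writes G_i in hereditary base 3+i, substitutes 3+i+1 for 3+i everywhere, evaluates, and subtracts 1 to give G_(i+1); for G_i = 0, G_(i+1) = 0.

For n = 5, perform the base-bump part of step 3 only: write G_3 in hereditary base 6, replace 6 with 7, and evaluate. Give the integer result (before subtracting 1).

5

i=0: 5 = 3 + 2 (b=3); 3→4: 4 + 2 = 6; 6−1 = 5
i=1: 5 = 4 + 1 (b=4); 4→5: 5 + 1 = 6; 6−1 = 5
i=2: 5 = 5 (b=5); 5→6: 6 = 6; 6−1 = 5
i=3: 5 = 5 (b=6); 6→7: 5 = 5; 5−1 = 4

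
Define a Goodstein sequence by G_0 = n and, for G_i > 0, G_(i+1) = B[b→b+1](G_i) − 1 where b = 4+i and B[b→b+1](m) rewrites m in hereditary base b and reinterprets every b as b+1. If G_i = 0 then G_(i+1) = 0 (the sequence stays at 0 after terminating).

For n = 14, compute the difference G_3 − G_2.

2

[0] 14 ≡ 3·4 + 2 (base 4). Lift 5: 17. −1: 16.
[1] 16 ≡ 3·5 + 1 (base 5). Lift 6: 19. −1: 18.
[2] 18 ≡ 3·6 (base 6). Lift 7: 21. −1: 20.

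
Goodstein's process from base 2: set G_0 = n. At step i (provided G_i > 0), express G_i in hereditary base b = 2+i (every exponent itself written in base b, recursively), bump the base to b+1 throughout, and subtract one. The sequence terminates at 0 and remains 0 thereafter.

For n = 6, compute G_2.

257

[0] 6 ≡ 2^2 + 2 (base 2). Lift 3: 30. −1: 29.
[1] 29 ≡ 3^3 + 2 (base 3). Lift 4: 258. −1: 257.
[2] 257 ≡ 4^4 + 1 (base 4). Lift 5: 3126. −1: 3125.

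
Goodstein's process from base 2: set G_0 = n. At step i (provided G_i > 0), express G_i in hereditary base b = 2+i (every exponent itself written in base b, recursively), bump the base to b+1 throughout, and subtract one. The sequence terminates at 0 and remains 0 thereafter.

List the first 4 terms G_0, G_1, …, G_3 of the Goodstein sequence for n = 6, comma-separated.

6, 29, 257, 3125

i=0: 6 = 2^2 + 2 (b=2); 2→3: 3^3 + 3 = 30; 30−1 = 29
i=1: 29 = 3^3 + 2 (b=3); 3→4: 4^4 + 2 = 258; 258−1 = 257
i=2: 257 = 4^4 + 1 (b=4); 4→5: 5^5 + 1 = 3126; 3126−1 = 3125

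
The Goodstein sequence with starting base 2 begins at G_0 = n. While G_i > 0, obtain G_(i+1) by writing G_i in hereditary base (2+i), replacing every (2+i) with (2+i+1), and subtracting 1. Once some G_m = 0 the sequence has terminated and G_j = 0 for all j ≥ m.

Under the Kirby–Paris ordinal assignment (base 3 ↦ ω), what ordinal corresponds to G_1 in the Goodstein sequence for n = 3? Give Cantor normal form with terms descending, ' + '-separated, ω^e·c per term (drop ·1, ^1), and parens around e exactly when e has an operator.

ω

3 —HB2→ 2 + 1 —bump→ 3 + 1 = 4 —(−1)→ 3
3 —HB3→ 3 —bump→ 4 = 4 —(−1)→ 3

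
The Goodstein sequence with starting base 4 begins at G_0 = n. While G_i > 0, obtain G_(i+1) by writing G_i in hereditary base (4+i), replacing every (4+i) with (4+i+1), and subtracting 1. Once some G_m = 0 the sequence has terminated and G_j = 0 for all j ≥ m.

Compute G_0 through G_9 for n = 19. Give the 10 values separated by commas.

[0] 19 ≡ 4^2 + 3 (base 4). Lift 5: 28. −1: 27.
[1] 27 ≡ 5^2 + 2 (base 5). Lift 6: 38. −1: 37.
[2] 37 ≡ 6^2 + 1 (base 6). Lift 7: 50. −1: 49.
[3] 49 ≡ 7^2 (base 7). Lift 8: 64. −1: 63.
[4] 63 ≡ 7·8 + 7 (base 8). Lift 9: 70. −1: 69.
[5] 69 ≡ 7·9 + 6 (base 9). Lift 10: 76. −1: 75.
[6] 75 ≡ 7·10 + 5 (base 10). Lift 11: 82. −1: 81.
[7] 81 ≡ 7·11 + 4 (base 11). Lift 12: 88. −1: 87.
[8] 87 ≡ 7·12 + 3 (base 12). Lift 13: 94. −1: 93.

19, 27, 37, 49, 63, 69, 75, 81, 87, 93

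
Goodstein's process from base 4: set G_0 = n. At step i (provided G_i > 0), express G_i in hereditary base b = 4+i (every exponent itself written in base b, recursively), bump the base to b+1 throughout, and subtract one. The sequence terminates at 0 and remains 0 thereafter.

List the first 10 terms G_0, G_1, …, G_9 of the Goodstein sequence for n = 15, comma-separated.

base 4: 15 = 3·4 + 3; at 5: 3·5 + 3 = 18; next = 17
base 5: 17 = 3·5 + 2; at 6: 3·6 + 2 = 20; next = 19
base 6: 19 = 3·6 + 1; at 7: 3·7 + 1 = 22; next = 21
base 7: 21 = 3·7; at 8: 3·8 = 24; next = 23
base 8: 23 = 2·8 + 7; at 9: 2·9 + 7 = 25; next = 24
base 9: 24 = 2·9 + 6; at 10: 2·10 + 6 = 26; next = 25
base 10: 25 = 2·10 + 5; at 11: 2·11 + 5 = 27; next = 26
base 11: 26 = 2·11 + 4; at 12: 2·12 + 4 = 28; next = 27
base 12: 27 = 2·12 + 3; at 13: 2·13 + 3 = 29; next = 28

15, 17, 19, 21, 23, 24, 25, 26, 27, 28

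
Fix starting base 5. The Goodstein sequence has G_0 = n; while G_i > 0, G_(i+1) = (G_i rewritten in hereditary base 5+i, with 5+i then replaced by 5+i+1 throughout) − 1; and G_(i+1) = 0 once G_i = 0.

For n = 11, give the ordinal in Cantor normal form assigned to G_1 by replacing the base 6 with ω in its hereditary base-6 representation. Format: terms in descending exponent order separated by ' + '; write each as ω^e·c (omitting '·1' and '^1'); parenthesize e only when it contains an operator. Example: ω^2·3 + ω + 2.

[0] 11 ≡ 2·5 + 1 (base 5). Lift 6: 13. −1: 12.
[1] 12 ≡ 2·6 (base 6). Lift 7: 14. −1: 13.

ω·2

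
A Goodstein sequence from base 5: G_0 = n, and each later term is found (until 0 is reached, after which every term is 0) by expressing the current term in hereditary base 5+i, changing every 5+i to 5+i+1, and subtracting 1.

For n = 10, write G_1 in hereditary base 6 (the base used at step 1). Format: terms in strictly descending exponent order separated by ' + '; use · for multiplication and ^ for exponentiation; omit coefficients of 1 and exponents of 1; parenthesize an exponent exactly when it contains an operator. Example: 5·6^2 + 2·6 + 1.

6 + 5

G_0=10  [base 5] 2·5  →[5↦6]→  2·6 = 12  −1 ⇒ G_1=11
G_1=11  [base 6] 6 + 5  →[6↦7]→  7 + 5 = 12  −1 ⇒ G_2=11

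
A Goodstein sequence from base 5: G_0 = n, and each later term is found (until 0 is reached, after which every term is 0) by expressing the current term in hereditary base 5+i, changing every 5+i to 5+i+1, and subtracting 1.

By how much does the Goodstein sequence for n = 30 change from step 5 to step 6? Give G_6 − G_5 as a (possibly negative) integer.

30 —HB5→ 5^2 + 5 —bump→ 6^2 + 6 = 42 —(−1)→ 41
41 —HB6→ 6^2 + 5 —bump→ 7^2 + 5 = 54 —(−1)→ 53
53 —HB7→ 7^2 + 4 —bump→ 8^2 + 4 = 68 —(−1)→ 67
67 —HB8→ 8^2 + 3 —bump→ 9^2 + 3 = 84 —(−1)→ 83
83 —HB9→ 9^2 + 2 —bump→ 10^2 + 2 = 102 —(−1)→ 101
101 —HB10→ 10^2 + 1 —bump→ 11^2 + 1 = 122 —(−1)→ 121

20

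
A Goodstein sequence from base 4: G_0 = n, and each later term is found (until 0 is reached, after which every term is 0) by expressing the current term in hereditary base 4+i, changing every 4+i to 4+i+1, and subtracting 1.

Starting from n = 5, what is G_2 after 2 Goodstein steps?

G_0=5  [base 4] 4 + 1  →[4↦5]→  5 + 1 = 6  −1 ⇒ G_1=5
G_1=5  [base 5] 5  →[5↦6]→  6 = 6  −1 ⇒ G_2=5
G_2=5  [base 6] 5  →[6↦7]→  5 = 5  −1 ⇒ G_3=4

5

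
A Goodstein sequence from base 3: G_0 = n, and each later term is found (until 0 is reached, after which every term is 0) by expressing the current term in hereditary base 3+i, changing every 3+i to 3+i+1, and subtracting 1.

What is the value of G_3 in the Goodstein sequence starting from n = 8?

8 —HB3→ 2·3 + 2 —bump→ 2·4 + 2 = 10 —(−1)→ 9
9 —HB4→ 2·4 + 1 —bump→ 2·5 + 1 = 11 —(−1)→ 10
10 —HB5→ 2·5 —bump→ 2·6 = 12 —(−1)→ 11
11 —HB6→ 6 + 5 —bump→ 7 + 5 = 12 —(−1)→ 11

11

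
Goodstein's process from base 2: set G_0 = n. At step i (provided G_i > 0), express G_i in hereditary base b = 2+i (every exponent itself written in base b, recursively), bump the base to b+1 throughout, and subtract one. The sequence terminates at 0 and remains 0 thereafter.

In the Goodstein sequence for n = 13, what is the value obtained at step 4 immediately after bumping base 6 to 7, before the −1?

step 0: 13 = 2^(2 + 1) + 2^2 + 1; sub 3 for 2: 3^(3 + 1) + 3^3 + 1; = 109; G_1 = 109−1 = 108
step 1: 108 = 3^(3 + 1) + 3^3; sub 4 for 3: 4^(4 + 1) + 4^4; = 1280; G_2 = 1280−1 = 1279
step 2: 1279 = 4^(4 + 1) + 3·4^3 + 3·4^2 + 3·4 + 3; sub 5 for 4: 5^(5 + 1) + 3·5^3 + 3·5^2 + 3·5 + 3; = 16093; G_3 = 16093−1 = 16092
step 3: 16092 = 5^(5 + 1) + 3·5^3 + 3·5^2 + 3·5 + 2; sub 6 for 5: 6^(6 + 1) + 3·6^3 + 3·6^2 + 3·6 + 2; = 280712; G_4 = 280712−1 = 280711
step 4: 280711 = 6^(6 + 1) + 3·6^3 + 3·6^2 + 3·6 + 1; sub 7 for 6: 7^(7 + 1) + 3·7^3 + 3·7^2 + 3·7 + 1; = 5765999; G_5 = 5765999−1 = 5765998

5765999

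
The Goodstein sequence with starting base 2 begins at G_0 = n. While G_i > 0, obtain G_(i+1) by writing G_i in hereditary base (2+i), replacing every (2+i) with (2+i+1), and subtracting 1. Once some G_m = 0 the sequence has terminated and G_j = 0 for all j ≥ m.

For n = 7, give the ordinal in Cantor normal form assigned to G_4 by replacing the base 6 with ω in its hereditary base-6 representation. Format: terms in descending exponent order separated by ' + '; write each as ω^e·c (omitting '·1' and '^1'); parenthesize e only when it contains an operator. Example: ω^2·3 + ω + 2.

G_0=7  [base 2] 2^2 + 2 + 1  →[2↦3]→  3^3 + 3 + 1 = 31  −1 ⇒ G_1=30
G_1=30  [base 3] 3^3 + 3  →[3↦4]→  4^4 + 4 = 260  −1 ⇒ G_2=259
G_2=259  [base 4] 4^4 + 3  →[4↦5]→  5^5 + 3 = 3128  −1 ⇒ G_3=3127
G_3=3127  [base 5] 5^5 + 2  →[5↦6]→  6^6 + 2 = 46658  −1 ⇒ G_4=46657
G_4=46657  [base 6] 6^6 + 1  →[6↦7]→  7^7 + 1 = 823544  −1 ⇒ G_5=823543

ω^ω + 1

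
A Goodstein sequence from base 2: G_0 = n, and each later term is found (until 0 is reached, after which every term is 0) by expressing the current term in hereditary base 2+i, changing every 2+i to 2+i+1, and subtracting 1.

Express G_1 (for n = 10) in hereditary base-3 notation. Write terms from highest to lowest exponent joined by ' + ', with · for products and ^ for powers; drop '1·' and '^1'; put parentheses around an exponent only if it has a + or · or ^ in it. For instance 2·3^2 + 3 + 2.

(0) 10|_2 = 2^(2 + 1) + 2 ↦ 3^(3 + 1) + 3|_3 = 84 ⇒ 83
(1) 83|_3 = 3^(3 + 1) + 2 ↦ 4^(4 + 1) + 2|_4 = 1026 ⇒ 1025

3^(3 + 1) + 2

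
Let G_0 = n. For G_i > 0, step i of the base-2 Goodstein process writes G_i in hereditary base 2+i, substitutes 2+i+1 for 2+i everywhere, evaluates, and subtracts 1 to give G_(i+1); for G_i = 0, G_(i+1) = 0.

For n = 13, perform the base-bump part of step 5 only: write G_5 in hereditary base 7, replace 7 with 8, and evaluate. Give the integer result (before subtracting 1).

134219480

13 —HB2→ 2^(2 + 1) + 2^2 + 1 —bump→ 3^(3 + 1) + 3^3 + 1 = 109 —(−1)→ 108
108 —HB3→ 3^(3 + 1) + 3^3 —bump→ 4^(4 + 1) + 4^4 = 1280 —(−1)→ 1279
1279 —HB4→ 4^(4 + 1) + 3·4^3 + 3·4^2 + 3·4 + 3 —bump→ 5^(5 + 1) + 3·5^3 + 3·5^2 + 3·5 + 3 = 16093 —(−1)→ 16092
16092 —HB5→ 5^(5 + 1) + 3·5^3 + 3·5^2 + 3·5 + 2 —bump→ 6^(6 + 1) + 3·6^3 + 3·6^2 + 3·6 + 2 = 280712 —(−1)→ 280711
280711 —HB6→ 6^(6 + 1) + 3·6^3 + 3·6^2 + 3·6 + 1 —bump→ 7^(7 + 1) + 3·7^3 + 3·7^2 + 3·7 + 1 = 5765999 —(−1)→ 5765998
5765998 —HB7→ 7^(7 + 1) + 3·7^3 + 3·7^2 + 3·7 —bump→ 8^(8 + 1) + 3·8^3 + 3·8^2 + 3·8 = 134219480 —(−1)→ 134219479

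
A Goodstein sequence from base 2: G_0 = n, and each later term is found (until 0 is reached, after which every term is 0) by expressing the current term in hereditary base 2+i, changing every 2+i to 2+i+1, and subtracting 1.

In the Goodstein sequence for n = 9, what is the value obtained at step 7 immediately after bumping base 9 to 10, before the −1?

[0] 9 ≡ 2^(2 + 1) + 1 (base 2). Lift 3: 82. −1: 81.
[1] 81 ≡ 3^(3 + 1) (base 3). Lift 4: 1024. −1: 1023.
[2] 1023 ≡ 3·4^4 + 3·4^3 + 3·4^2 + 3·4 + 3 (base 4). Lift 5: 9843. −1: 9842.
[3] 9842 ≡ 3·5^5 + 3·5^3 + 3·5^2 + 3·5 + 2 (base 5). Lift 6: 140744. −1: 140743.
[4] 140743 ≡ 3·6^6 + 3·6^3 + 3·6^2 + 3·6 + 1 (base 6). Lift 7: 2471827. −1: 2471826.
[5] 2471826 ≡ 3·7^7 + 3·7^3 + 3·7^2 + 3·7 (base 7). Lift 8: 50333400. −1: 50333399.
[6] 50333399 ≡ 3·8^8 + 3·8^3 + 3·8^2 + 2·8 + 7 (base 8). Lift 9: 1162263922. −1: 1162263921.
[7] 1162263921 ≡ 3·9^9 + 3·9^3 + 3·9^2 + 2·9 + 6 (base 9). Lift 10: 30000003326. −1: 30000003325.

30000003326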